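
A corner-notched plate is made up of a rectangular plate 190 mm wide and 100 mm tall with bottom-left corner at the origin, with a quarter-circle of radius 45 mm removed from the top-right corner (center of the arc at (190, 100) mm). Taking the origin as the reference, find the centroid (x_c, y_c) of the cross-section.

x_c = 88.07 mm, y_c = 47.18 mm

plate: A = 190 × 100 = 19000.00, centroid at (95.00, 50.00).
removed quarter-circle: A = −¼π·45² = -1590.43, centroid at (170.90, 80.90).
ΣA = 17409.57 mm², ΣAx_c = 1533193.06 mm³, ΣAy_c = 821331.87 mm³.
x_c = 1533193.06/17409.57 = 88.07 mm; y_c = 821331.87/17409.57 = 47.18 mm.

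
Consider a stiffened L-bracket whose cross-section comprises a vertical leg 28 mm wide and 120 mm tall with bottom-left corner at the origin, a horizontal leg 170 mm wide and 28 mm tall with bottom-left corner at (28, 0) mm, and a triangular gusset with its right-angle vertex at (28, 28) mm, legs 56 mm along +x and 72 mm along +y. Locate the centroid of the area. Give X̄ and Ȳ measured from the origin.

vertical leg: A = 28 × 120 = 3360.00, centroid at (14.00, 60.00).
horizontal leg: A = 170 × 28 = 4760.00, centroid at (113.00, 14.00).
gusset: A = ½·56·72 = 2016.00, centroid at (46.67, 52.00).
ΣA = 10136.00 mm²
ΣAX̄ = (3360.00)(14.00) + (4760.00)(113.00) + (2016.00)(46.67) = 679000.00 mm³
ΣAȲ = (3360.00)(60.00) + (4760.00)(14.00) + (2016.00)(52.00) = 373072.00 mm³
X̄ = 679000.00 / 10136.00 = 66.99 mm
Ȳ = 373072.00 / 10136.00 = 36.81 mm

X̄ = 66.99 mm, Ȳ = 36.81 mm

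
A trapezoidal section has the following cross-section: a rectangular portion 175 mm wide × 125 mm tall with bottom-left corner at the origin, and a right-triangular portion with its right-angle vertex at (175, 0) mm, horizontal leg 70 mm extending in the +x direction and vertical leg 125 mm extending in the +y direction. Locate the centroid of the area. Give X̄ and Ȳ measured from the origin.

X̄ = 105.97 mm, Ȳ = 59.03 mm

Part | A | x̄ᵢ | ȳᵢ | A·x̄ᵢ | A·ȳᵢ
rectangular portion | 21875.00 | 87.50 | 62.50 | 1914062.50 | 1367187.50
triangular portion | 4375.00 | 198.33 | 41.67 | 867708.33 | 182291.67
Σ | 26250.00 |  |  | 2781770.83 | 1549479.17
X̄ = 2781770.83 / 26250.00 = 105.97 mm
Ȳ = 1549479.17 / 26250.00 = 59.03 mm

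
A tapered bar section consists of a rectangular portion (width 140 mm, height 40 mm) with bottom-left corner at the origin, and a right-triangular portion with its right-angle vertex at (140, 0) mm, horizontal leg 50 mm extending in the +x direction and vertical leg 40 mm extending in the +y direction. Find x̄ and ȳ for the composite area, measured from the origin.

rectangular portion: A = 140 × 40 = 5600.00, centroid at (70.00, 20.00).
triangular portion: A = ½·50·40 = 1000.00, centroid at (156.67, 13.33).
ΣA = 6600.00 mm²
ΣAx̄ = (5600.00)(70.00) + (1000.00)(156.67) = 548666.67 mm³
ΣAȳ = (5600.00)(20.00) + (1000.00)(13.33) = 125333.33 mm³
x̄ = 548666.67 / 6600.00 = 83.13 mm
ȳ = 125333.33 / 6600.00 = 18.99 mm

x̄ = 83.13 mm, ȳ = 18.99 mm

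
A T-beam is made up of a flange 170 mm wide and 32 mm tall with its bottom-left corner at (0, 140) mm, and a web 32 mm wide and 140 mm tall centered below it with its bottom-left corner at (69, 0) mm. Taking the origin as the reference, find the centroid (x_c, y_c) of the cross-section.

web: A = 32 × 140 = 4480.00, centroid at (85.00, 70.00).
flange: A = 170 × 32 = 5440.00, centroid at (85.00, 156.00).
ΣA = 9920.00 mm²
ΣAx_c = (4480.00)(85.00) + (5440.00)(85.00) = 843200.00 mm³
ΣAy_c = (4480.00)(70.00) + (5440.00)(156.00) = 1162240.00 mm³
x_c = 843200.00 / 9920.00 = 85.00 mm
y_c = 1162240.00 / 9920.00 = 117.16 mm

x_c = 85.00 mm, y_c = 117.16 mm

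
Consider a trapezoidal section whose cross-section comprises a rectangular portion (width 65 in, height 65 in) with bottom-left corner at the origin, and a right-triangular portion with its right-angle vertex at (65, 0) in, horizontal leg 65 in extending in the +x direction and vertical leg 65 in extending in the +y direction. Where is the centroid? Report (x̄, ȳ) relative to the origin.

x̄ = 50.56 in, ȳ = 28.89 in

rectangular portion: A = 65 × 65 = 4225.00, centroid at (32.50, 32.50).
triangular portion: A = ½·65·65 = 2112.50, centroid at (86.67, 21.67).
ΣA = 6337.50 in²
ΣAx̄ = (4225.00)(32.50) + (2112.50)(86.67) = 320395.83 in³
ΣAȳ = (4225.00)(32.50) + (2112.50)(21.67) = 183083.33 in³
x̄ = 320395.83 / 6337.50 = 50.56 in
ȳ = 183083.33 / 6337.50 = 28.89 in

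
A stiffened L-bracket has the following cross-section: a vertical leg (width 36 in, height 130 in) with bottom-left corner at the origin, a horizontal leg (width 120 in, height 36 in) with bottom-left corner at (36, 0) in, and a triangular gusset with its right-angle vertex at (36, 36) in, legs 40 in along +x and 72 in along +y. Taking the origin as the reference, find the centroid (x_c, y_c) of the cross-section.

x_c = 54.60 in, y_c = 44.86 in

Part | A | x̄ᵢ | ȳᵢ | A·x̄ᵢ | A·ȳᵢ
vertical leg | 4680.00 | 18.00 | 65.00 | 84240.00 | 304200.00
horizontal leg | 4320.00 | 96.00 | 18.00 | 414720.00 | 77760.00
gusset | 1440.00 | 49.33 | 60.00 | 71040.00 | 86400.00
Σ | 10440.00 |  |  | 570000.00 | 468360.00
x_c = 570000.00 / 10440.00 = 54.60 in
y_c = 468360.00 / 10440.00 = 44.86 in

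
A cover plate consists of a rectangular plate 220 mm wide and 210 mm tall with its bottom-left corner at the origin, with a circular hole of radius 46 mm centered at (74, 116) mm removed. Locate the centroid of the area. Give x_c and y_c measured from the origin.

x_c = 116.05 mm, y_c = 103.15 mm

Part | A | x̄ᵢ | ȳᵢ | A·x̄ᵢ | A·ȳᵢ
plate | 46200.00 | 110.00 | 105.00 | 5082000.00 | 4851000.00
hole | -6647.61 | 74.00 | 116.00 | -491923.14 | -771122.77
Σ | 39552.39 |  |  | 4590076.86 | 4079877.23
x_c = 4590076.86 / 39552.39 = 116.05 mm
y_c = 4079877.23 / 39552.39 = 103.15 mm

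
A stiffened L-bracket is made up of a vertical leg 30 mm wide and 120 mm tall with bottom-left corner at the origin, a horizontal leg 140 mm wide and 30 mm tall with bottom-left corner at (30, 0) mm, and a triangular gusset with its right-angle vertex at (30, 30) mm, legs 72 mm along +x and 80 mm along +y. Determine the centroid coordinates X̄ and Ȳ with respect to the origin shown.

X̄ = 58.94 mm, Ȳ = 41.40 mm

Part | A | x̄ᵢ | ȳᵢ | A·x̄ᵢ | A·ȳᵢ
vertical leg | 3600.00 | 15.00 | 60.00 | 54000.00 | 216000.00
horizontal leg | 4200.00 | 100.00 | 15.00 | 420000.00 | 63000.00
gusset | 2880.00 | 54.00 | 56.67 | 155520.00 | 163200.00
Σ | 10680.00 |  |  | 629520.00 | 442200.00
X̄ = 629520.00 / 10680.00 = 58.94 mm
Ȳ = 442200.00 / 10680.00 = 41.40 mm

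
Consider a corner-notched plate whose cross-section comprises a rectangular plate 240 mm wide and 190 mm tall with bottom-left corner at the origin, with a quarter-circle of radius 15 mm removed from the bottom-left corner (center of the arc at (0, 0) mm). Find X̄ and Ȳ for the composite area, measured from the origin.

Part | A | x̄ᵢ | ȳᵢ | A·x̄ᵢ | A·ȳᵢ
plate | 45600.00 | 120.00 | 95.00 | 5472000.00 | 4332000.00
removed quarter-circle | -176.71 | 6.37 | 6.37 | -1125.00 | -1125.00
Σ | 45423.29 |  |  | 5470875.00 | 4330875.00
X̄ = 5470875.00 / 45423.29 = 120.44 mm
Ȳ = 4330875.00 / 45423.29 = 95.34 mm

X̄ = 120.44 mm, Ȳ = 95.34 mm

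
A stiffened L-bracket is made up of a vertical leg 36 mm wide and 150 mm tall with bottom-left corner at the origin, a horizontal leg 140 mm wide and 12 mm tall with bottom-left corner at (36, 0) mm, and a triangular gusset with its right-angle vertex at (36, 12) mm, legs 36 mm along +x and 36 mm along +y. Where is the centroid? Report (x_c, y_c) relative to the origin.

Part | A | x̄ᵢ | ȳᵢ | A·x̄ᵢ | A·ȳᵢ
vertical leg | 5400.00 | 18.00 | 75.00 | 97200.00 | 405000.00
horizontal leg | 1680.00 | 106.00 | 6.00 | 178080.00 | 10080.00
gusset | 648.00 | 48.00 | 24.00 | 31104.00 | 15552.00
Σ | 7728.00 |  |  | 306384.00 | 430632.00
x_c = 306384.00 / 7728.00 = 39.65 mm
y_c = 430632.00 / 7728.00 = 55.72 mm

x_c = 39.65 mm, y_c = 55.72 mm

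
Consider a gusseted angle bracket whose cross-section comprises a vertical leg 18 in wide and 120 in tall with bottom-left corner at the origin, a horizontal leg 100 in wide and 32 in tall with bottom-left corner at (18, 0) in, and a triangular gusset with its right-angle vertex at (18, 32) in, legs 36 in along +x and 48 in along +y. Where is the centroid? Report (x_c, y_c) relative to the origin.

x_c = 42.25 in, y_c = 35.71 in

vertical leg: A = 18 × 120 = 2160.00, centroid at (9.00, 60.00).
horizontal leg: A = 100 × 32 = 3200.00, centroid at (68.00, 16.00).
gusset: A = ½·36·48 = 864.00, centroid at (30.00, 48.00).
ΣA = 6224.00 in², ΣAx_c = 262960.00 in³, ΣAy_c = 222272.00 in³.
x_c = 262960.00/6224.00 = 42.25 in; y_c = 222272.00/6224.00 = 35.71 in.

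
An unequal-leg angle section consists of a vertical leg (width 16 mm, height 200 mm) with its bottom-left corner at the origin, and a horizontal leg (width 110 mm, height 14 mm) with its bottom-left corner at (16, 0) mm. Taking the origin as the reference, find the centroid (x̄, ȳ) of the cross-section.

x̄ = 28.47 mm, ȳ = 69.78 mm

Part | A | x̄ᵢ | ȳᵢ | A·x̄ᵢ | A·ȳᵢ
vertical leg | 3200.00 | 8.00 | 100.00 | 25600.00 | 320000.00
horizontal leg | 1540.00 | 71.00 | 7.00 | 109340.00 | 10780.00
Σ | 4740.00 |  |  | 134940.00 | 330780.00
x̄ = 134940.00 / 4740.00 = 28.47 mm
ȳ = 330780.00 / 4740.00 = 69.78 mm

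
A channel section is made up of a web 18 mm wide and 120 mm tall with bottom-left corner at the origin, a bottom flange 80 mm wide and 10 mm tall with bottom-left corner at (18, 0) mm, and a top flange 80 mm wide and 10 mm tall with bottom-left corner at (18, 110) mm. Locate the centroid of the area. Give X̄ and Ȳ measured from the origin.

X̄ = 29.85 mm, Ȳ = 60.00 mm

Part | A | x̄ᵢ | ȳᵢ | A·x̄ᵢ | A·ȳᵢ
web | 2160.00 | 9.00 | 60.00 | 19440.00 | 129600.00
bottom flange | 800.00 | 58.00 | 5.00 | 46400.00 | 4000.00
top flange | 800.00 | 58.00 | 115.00 | 46400.00 | 92000.00
Σ | 3760.00 |  |  | 112240.00 | 225600.00
X̄ = 112240.00 / 3760.00 = 29.85 mm
Ȳ = 225600.00 / 3760.00 = 60.00 mm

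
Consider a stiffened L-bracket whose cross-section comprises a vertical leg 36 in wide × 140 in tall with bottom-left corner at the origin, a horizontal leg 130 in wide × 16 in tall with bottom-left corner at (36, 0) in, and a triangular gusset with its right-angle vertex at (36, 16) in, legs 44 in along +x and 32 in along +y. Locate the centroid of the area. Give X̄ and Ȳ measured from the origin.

X̄ = 43.00 in, Ȳ = 49.62 in

Part | A | x̄ᵢ | ȳᵢ | A·x̄ᵢ | A·ȳᵢ
vertical leg | 5040.00 | 18.00 | 70.00 | 90720.00 | 352800.00
horizontal leg | 2080.00 | 101.00 | 8.00 | 210080.00 | 16640.00
gusset | 704.00 | 50.67 | 26.67 | 35669.33 | 18773.33
Σ | 7824.00 |  |  | 336469.33 | 388213.33
X̄ = 336469.33 / 7824.00 = 43.00 in
Ȳ = 388213.33 / 7824.00 = 49.62 in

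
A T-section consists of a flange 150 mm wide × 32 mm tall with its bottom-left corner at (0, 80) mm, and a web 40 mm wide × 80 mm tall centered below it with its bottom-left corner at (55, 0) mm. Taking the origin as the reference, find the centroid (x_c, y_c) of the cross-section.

Part | A | x̄ᵢ | ȳᵢ | A·x̄ᵢ | A·ȳᵢ
web | 3200.00 | 75.00 | 40.00 | 240000.00 | 128000.00
flange | 4800.00 | 75.00 | 96.00 | 360000.00 | 460800.00
Σ | 8000.00 |  |  | 600000.00 | 588800.00
x_c = 600000.00 / 8000.00 = 75.00 mm
y_c = 588800.00 / 8000.00 = 73.60 mm

x_c = 75.00 mm, y_c = 73.60 mm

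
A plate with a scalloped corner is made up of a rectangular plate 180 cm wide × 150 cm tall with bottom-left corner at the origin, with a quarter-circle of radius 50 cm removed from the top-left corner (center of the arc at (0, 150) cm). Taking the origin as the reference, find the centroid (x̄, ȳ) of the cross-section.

plate: A = 180 × 150 = 27000.00, centroid at (90.00, 75.00).
removed quarter-circle: A = −¼π·50² = -1963.50, centroid at (21.22, 128.78).
ΣA = 25036.50 cm²
ΣAx̄ = (27000.00)(90.00) + (-1963.50)(21.22) = 2388333.33 cm³
ΣAȳ = (27000.00)(75.00) + (-1963.50)(128.78) = 1772142.36 cm³
x̄ = 2388333.33 / 25036.50 = 95.39 cm
ȳ = 1772142.36 / 25036.50 = 70.78 cm

x̄ = 95.39 cm, ȳ = 70.78 cm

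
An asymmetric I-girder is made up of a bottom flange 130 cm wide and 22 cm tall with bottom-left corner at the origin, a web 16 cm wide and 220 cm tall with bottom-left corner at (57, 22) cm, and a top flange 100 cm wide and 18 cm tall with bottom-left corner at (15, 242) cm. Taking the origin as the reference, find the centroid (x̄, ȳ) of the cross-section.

Part | A | x̄ᵢ | ȳᵢ | A·x̄ᵢ | A·ȳᵢ
bottom flange | 2860.00 | 65.00 | 11.00 | 185900.00 | 31460.00
web | 3520.00 | 65.00 | 132.00 | 228800.00 | 464640.00
top flange | 1800.00 | 65.00 | 251.00 | 117000.00 | 451800.00
Σ | 8180.00 |  |  | 531700.00 | 947900.00
x̄ = 531700.00 / 8180.00 = 65.00 cm
ȳ = 947900.00 / 8180.00 = 115.88 cm

x̄ = 65.00 cm, ȳ = 115.88 cm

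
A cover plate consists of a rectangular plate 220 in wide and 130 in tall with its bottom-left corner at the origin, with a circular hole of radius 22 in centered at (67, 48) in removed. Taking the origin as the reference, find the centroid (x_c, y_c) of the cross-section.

Part | A | x̄ᵢ | ȳᵢ | A·x̄ᵢ | A·ȳᵢ
plate | 28600.00 | 110.00 | 65.00 | 3146000.00 | 1859000.00
hole | -1520.53 | 67.00 | 48.00 | -101875.57 | -72985.48
Σ | 27079.47 |  |  | 3044124.43 | 1786014.52
x_c = 3044124.43 / 27079.47 = 112.41 in
y_c = 1786014.52 / 27079.47 = 65.95 in

x_c = 112.41 in, y_c = 65.95 in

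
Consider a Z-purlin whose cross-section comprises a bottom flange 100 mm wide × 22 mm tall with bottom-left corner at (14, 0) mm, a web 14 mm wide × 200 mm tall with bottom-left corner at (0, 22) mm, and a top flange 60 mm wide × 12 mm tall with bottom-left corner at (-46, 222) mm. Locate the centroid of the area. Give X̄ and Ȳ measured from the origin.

bottom flange: A = 100 × 22 = 2200.00, centroid at (64.00, 11.00).
web: A = 14 × 200 = 2800.00, centroid at (7.00, 122.00).
top flange: A = 60 × 12 = 720.00, centroid at (-16.00, 228.00).
ΣA = 5720.00 mm², ΣAX̄ = 148880.00 mm³, ΣAȲ = 529960.00 mm³.
X̄ = 148880.00/5720.00 = 26.03 mm; Ȳ = 529960.00/5720.00 = 92.65 mm.

X̄ = 26.03 mm, Ȳ = 92.65 mm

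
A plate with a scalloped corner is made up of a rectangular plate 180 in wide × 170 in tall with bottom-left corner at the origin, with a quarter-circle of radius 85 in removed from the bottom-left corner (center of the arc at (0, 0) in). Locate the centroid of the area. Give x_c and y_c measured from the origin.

plate: A = 180 × 170 = 30600.00, centroid at (90.00, 85.00).
removed quarter-circle: A = −¼π·85² = -5674.50, centroid at (36.08, 36.08).
ΣA = 24925.50 in², ΣAx_c = 2549291.67 in³, ΣAy_c = 2396291.67 in³.
x_c = 2549291.67/24925.50 = 102.28 in; y_c = 2396291.67/24925.50 = 96.14 in.

x_c = 102.28 in, y_c = 96.14 in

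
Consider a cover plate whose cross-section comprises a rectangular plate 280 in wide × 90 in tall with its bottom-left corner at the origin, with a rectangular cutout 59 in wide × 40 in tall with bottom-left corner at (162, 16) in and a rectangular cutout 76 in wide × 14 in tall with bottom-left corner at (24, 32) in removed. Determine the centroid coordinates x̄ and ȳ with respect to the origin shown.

plate: A = 280 × 90 = 25200.00, centroid at (140.00, 45.00).
hole 1: A = −(59 × 40) = -2360.00, centroid at (191.50, 36.00).
hole 2: A = −(76 × 14) = -1064.00, centroid at (62.00, 39.00).
ΣA = 21776.00 in²
ΣAx̄ = (25200.00)(140.00) + (-2360.00)(191.50) + (-1064.00)(62.00) = 3010092.00 in³
ΣAȳ = (25200.00)(45.00) + (-2360.00)(36.00) + (-1064.00)(39.00) = 1007544.00 in³
x̄ = 3010092.00 / 21776.00 = 138.23 in
ȳ = 1007544.00 / 21776.00 = 46.27 in

x̄ = 138.23 in, ȳ = 46.27 in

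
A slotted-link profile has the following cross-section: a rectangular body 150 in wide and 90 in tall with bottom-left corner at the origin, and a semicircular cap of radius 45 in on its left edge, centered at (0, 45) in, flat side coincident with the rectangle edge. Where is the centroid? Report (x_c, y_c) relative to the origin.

x_c = 57.06 in, y_c = 45.00 in

rectangular body: A = 150 × 90 = 13500.00, centroid at (75.00, 45.00).
semicircular end: A = ½π·45² = 3180.86, centroid at (-19.10, 45.00).
ΣA = 16680.86 in², ΣAx_c = 951750.00 in³, ΣAy_c = 750638.82 in³.
x_c = 951750.00/16680.86 = 57.06 in; y_c = 750638.82/16680.86 = 45.00 in.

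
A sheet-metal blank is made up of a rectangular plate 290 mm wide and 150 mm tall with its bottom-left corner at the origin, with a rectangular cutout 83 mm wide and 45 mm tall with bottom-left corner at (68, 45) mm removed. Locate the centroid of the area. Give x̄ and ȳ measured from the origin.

x̄ = 148.33 mm, ȳ = 75.70 mm

plate: A = 290 × 150 = 43500.00, centroid at (145.00, 75.00).
hole: A = −(83 × 45) = -3735.00, centroid at (109.50, 67.50).
ΣA = 39765.00 mm², ΣAx̄ = 5898517.50 mm³, ΣAȳ = 3010387.50 mm³.
x̄ = 5898517.50/39765.00 = 148.33 mm; ȳ = 3010387.50/39765.00 = 75.70 mm.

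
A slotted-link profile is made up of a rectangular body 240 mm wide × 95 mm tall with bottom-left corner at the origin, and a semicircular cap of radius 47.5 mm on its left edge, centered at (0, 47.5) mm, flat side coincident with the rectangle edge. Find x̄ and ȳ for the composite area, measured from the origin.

rectangular body: A = 240 × 95 = 22800.00, centroid at (120.00, 47.50).
semicircular end: A = ½π·47.5² = 3544.11, centroid at (-20.16, 47.50).
ΣA = 26344.11 mm²
ΣAx̄ = (22800.00)(120.00) + (3544.11)(-20.16) = 2664552.08 mm³
ΣAȳ = (22800.00)(47.50) + (3544.11)(47.50) = 1251345.19 mm³
x̄ = 2664552.08 / 26344.11 = 101.14 mm
ȳ = 1251345.19 / 26344.11 = 47.50 mm

x̄ = 101.14 mm, ȳ = 47.50 mm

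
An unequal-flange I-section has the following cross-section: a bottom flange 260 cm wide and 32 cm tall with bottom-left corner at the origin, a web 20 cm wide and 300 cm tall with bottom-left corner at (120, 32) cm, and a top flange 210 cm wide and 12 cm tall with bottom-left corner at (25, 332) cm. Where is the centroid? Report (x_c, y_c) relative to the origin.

bottom flange: A = 260 × 32 = 8320.00, centroid at (130.00, 16.00).
web: A = 20 × 300 = 6000.00, centroid at (130.00, 182.00).
top flange: A = 210 × 12 = 2520.00, centroid at (130.00, 338.00).
ΣA = 16840.00 cm²
ΣAx_c = (8320.00)(130.00) + (6000.00)(130.00) + (2520.00)(130.00) = 2189200.00 cm³
ΣAy_c = (8320.00)(16.00) + (6000.00)(182.00) + (2520.00)(338.00) = 2076880.00 cm³
x_c = 2189200.00 / 16840.00 = 130.00 cm
y_c = 2076880.00 / 16840.00 = 123.33 cm

x_c = 130.00 cm, y_c = 123.33 cm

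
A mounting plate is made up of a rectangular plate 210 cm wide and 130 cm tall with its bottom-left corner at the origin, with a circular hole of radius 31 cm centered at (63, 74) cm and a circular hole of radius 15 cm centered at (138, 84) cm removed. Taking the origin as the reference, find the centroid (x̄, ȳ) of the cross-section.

x̄ = 109.39 cm, ȳ = 63.28 cm

Part | A | x̄ᵢ | ȳᵢ | A·x̄ᵢ | A·ȳᵢ
plate | 27300.00 | 105.00 | 65.00 | 2866500.00 | 1774500.00
hole 1 | -3019.07 | 63.00 | 74.00 | -190201.44 | -223411.22
hole 2 | -706.86 | 138.00 | 84.00 | -97546.45 | -59376.10
Σ | 23574.07 |  |  | 2578752.10 | 1491712.68
x̄ = 2578752.10 / 23574.07 = 109.39 cm
ȳ = 1491712.68 / 23574.07 = 63.28 cm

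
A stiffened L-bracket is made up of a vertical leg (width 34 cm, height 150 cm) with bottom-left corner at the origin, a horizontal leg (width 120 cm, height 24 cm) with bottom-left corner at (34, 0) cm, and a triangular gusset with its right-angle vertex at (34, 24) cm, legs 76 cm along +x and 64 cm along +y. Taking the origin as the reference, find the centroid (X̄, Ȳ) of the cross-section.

Part | A | x̄ᵢ | ȳᵢ | A·x̄ᵢ | A·ȳᵢ
vertical leg | 5100.00 | 17.00 | 75.00 | 86700.00 | 382500.00
horizontal leg | 2880.00 | 94.00 | 12.00 | 270720.00 | 34560.00
gusset | 2432.00 | 59.33 | 45.33 | 144298.67 | 110250.67
Σ | 10412.00 |  |  | 501718.67 | 527310.67
X̄ = 501718.67 / 10412.00 = 48.19 cm
Ȳ = 527310.67 / 10412.00 = 50.64 cm

X̄ = 48.19 cm, Ȳ = 50.64 cm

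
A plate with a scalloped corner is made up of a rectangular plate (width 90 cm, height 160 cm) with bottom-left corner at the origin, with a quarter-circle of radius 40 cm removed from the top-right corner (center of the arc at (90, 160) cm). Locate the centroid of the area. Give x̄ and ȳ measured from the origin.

x̄ = 42.32 cm, ȳ = 73.97 cm

plate: A = 90 × 160 = 14400.00, centroid at (45.00, 80.00).
removed quarter-circle: A = −¼π·40² = -1256.64, centroid at (73.02, 143.02).
ΣA = 13143.36 cm², ΣAx̄ = 556236.00 cm³, ΣAȳ = 972271.40 cm³.
x̄ = 556236.00/13143.36 = 42.32 cm; ȳ = 972271.40/13143.36 = 73.97 cm.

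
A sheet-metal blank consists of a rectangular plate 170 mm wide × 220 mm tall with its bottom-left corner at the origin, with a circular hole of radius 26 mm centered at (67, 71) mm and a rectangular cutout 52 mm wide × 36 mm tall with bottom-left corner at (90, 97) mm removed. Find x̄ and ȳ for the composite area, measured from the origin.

plate: A = 170 × 220 = 37400.00, centroid at (85.00, 110.00).
hole 1: A = −π·26² = -2123.72, centroid at (67.00, 71.00).
hole 2: A = −(52 × 36) = -1872.00, centroid at (116.00, 115.00).
ΣA = 33404.28 mm², ΣAx̄ = 2819558.99 mm³, ΣAȳ = 3747936.12 mm³.
x̄ = 2819558.99/33404.28 = 84.41 mm; ȳ = 3747936.12/33404.28 = 112.20 mm.

x̄ = 84.41 mm, ȳ = 112.20 mm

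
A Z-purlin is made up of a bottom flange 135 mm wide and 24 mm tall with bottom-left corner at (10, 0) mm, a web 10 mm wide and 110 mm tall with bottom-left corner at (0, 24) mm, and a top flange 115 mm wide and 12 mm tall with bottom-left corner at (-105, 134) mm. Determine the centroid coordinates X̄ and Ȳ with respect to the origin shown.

X̄ = 33.40 mm, Ȳ = 55.77 mm

Part | A | x̄ᵢ | ȳᵢ | A·x̄ᵢ | A·ȳᵢ
bottom flange | 3240.00 | 77.50 | 12.00 | 251100.00 | 38880.00
web | 1100.00 | 5.00 | 79.00 | 5500.00 | 86900.00
top flange | 1380.00 | -47.50 | 140.00 | -65550.00 | 193200.00
Σ | 5720.00 |  |  | 191050.00 | 318980.00
X̄ = 191050.00 / 5720.00 = 33.40 mm
Ȳ = 318980.00 / 5720.00 = 55.77 mm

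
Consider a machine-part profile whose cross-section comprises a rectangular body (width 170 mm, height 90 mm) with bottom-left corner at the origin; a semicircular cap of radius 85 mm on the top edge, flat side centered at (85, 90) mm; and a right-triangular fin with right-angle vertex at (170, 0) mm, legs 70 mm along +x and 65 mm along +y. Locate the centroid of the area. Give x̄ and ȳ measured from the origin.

x̄ = 93.52 mm, ȳ = 74.98 mm

Part | A | x̄ᵢ | ȳᵢ | A·x̄ᵢ | A·ȳᵢ
rectangular body | 15300.00 | 85.00 | 45.00 | 1300500.00 | 688500.00
semicircular top | 11349.00 | 85.00 | 126.08 | 964665.29 | 1430826.98
triangular fin | 2275.00 | 193.33 | 21.67 | 439833.33 | 49291.67
Σ | 28924.00 |  |  | 2704998.63 | 2168618.64
x̄ = 2704998.63 / 28924.00 = 93.52 mm
ȳ = 2168618.64 / 28924.00 = 74.98 mm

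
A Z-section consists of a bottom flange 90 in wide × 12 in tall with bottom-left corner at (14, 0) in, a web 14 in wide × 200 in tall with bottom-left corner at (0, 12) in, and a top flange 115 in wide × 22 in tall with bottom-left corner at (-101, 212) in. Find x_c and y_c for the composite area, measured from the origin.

x_c = -4.17 in, y_c = 137.95 in

Part | A | x̄ᵢ | ȳᵢ | A·x̄ᵢ | A·ȳᵢ
bottom flange | 1080.00 | 59.00 | 6.00 | 63720.00 | 6480.00
web | 2800.00 | 7.00 | 112.00 | 19600.00 | 313600.00
top flange | 2530.00 | -43.50 | 223.00 | -110055.00 | 564190.00
Σ | 6410.00 |  |  | -26735.00 | 884270.00
x_c = -26735.00 / 6410.00 = -4.17 in
y_c = 884270.00 / 6410.00 = 137.95 in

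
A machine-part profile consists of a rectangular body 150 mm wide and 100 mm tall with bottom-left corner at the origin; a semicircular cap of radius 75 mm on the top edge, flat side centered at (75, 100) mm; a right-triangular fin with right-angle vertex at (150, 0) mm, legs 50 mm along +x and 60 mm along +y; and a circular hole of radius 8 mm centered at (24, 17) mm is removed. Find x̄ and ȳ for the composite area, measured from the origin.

rectangular body: A = 150 × 100 = 15000.00, centroid at (75.00, 50.00).
semicircular top: A = ½π·75² = 8835.73, centroid at (75.00, 131.83).
triangular fin: A = ½·50·60 = 1500.00, centroid at (166.67, 20.00).
hole: A = −π·8² = -201.06, centroid at (24.00, 17.00).
ΣA = 25134.67 mm², ΣAx̄ = 2032854.21 mm³, ΣAȳ = 1941404.88 mm³.
x̄ = 2032854.21/25134.67 = 80.88 mm; ȳ = 1941404.88/25134.67 = 77.24 mm.

x̄ = 80.88 mm, ȳ = 77.24 mm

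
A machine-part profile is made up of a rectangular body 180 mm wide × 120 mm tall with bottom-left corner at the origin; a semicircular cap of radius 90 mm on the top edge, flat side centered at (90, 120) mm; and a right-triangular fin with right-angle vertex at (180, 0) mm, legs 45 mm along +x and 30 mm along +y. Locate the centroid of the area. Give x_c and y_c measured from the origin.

x_c = 92.03 mm, y_c = 94.73 mm

rectangular body: A = 180 × 120 = 21600.00, centroid at (90.00, 60.00).
semicircular top: A = ½π·90² = 12723.45, centroid at (90.00, 158.20).
triangular fin: A = ½·45·30 = 675.00, centroid at (195.00, 10.00).
ΣA = 34998.45 mm², ΣAx_c = 3220735.52 mm³, ΣAy_c = 3315564.03 mm³.
x_c = 3220735.52/34998.45 = 92.03 mm; y_c = 3315564.03/34998.45 = 94.73 mm.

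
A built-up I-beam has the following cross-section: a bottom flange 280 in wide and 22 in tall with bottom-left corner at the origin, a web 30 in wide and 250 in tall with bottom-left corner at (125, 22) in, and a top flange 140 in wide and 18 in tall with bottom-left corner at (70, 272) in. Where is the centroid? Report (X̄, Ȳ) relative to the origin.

bottom flange: A = 280 × 22 = 6160.00, centroid at (140.00, 11.00).
web: A = 30 × 250 = 7500.00, centroid at (140.00, 147.00).
top flange: A = 140 × 18 = 2520.00, centroid at (140.00, 281.00).
ΣA = 16180.00 in², ΣAX̄ = 2265200.00 in³, ΣAȲ = 1878380.00 in³.
X̄ = 2265200.00/16180.00 = 140.00 in; Ȳ = 1878380.00/16180.00 = 116.09 in.

X̄ = 140.00 in, Ȳ = 116.09 in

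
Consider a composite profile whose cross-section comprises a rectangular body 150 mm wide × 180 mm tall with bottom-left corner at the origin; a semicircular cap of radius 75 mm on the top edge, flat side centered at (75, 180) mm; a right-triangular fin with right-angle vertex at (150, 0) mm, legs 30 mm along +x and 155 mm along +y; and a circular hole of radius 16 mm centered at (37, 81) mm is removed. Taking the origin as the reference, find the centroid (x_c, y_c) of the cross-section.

Part | A | x̄ᵢ | ȳᵢ | A·x̄ᵢ | A·ȳᵢ
rectangular body | 27000.00 | 75.00 | 90.00 | 2025000.00 | 2430000.00
semicircular top | 8835.73 | 75.00 | 211.83 | 662679.70 | 1871681.28
triangular fin | 2325.00 | 160.00 | 51.67 | 372000.00 | 120125.00
hole | -804.25 | 37.00 | 81.00 | -29757.17 | -65144.07
Σ | 37356.48 |  |  | 3029922.53 | 4356662.22
x_c = 3029922.53 / 37356.48 = 81.11 mm
y_c = 4356662.22 / 37356.48 = 116.62 mm

x_c = 81.11 mm, y_c = 116.62 mm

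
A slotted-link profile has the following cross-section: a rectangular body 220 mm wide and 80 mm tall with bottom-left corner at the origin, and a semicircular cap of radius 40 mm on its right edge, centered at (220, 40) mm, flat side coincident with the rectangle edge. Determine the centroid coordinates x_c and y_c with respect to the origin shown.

x_c = 125.87 mm, y_c = 40.00 mm

rectangular body: A = 220 × 80 = 17600.00, centroid at (110.00, 40.00).
semicircular end: A = ½π·40² = 2513.27, centroid at (236.98, 40.00).
ΣA = 20113.27 mm², ΣAx_c = 2531586.97 mm³, ΣAy_c = 804530.96 mm³.
x_c = 2531586.97/20113.27 = 125.87 mm; y_c = 804530.96/20113.27 = 40.00 mm.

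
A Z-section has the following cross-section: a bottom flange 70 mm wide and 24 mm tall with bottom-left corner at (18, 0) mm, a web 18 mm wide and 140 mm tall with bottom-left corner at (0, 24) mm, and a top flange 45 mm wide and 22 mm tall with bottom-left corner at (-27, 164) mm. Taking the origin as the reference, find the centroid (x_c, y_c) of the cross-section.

bottom flange: A = 70 × 24 = 1680.00, centroid at (53.00, 12.00).
web: A = 18 × 140 = 2520.00, centroid at (9.00, 94.00).
top flange: A = 45 × 22 = 990.00, centroid at (-4.50, 175.00).
ΣA = 5190.00 mm², ΣAx_c = 107265.00 mm³, ΣAy_c = 430290.00 mm³.
x_c = 107265.00/5190.00 = 20.67 mm; y_c = 430290.00/5190.00 = 82.91 mm.

x_c = 20.67 mm, y_c = 82.91 mm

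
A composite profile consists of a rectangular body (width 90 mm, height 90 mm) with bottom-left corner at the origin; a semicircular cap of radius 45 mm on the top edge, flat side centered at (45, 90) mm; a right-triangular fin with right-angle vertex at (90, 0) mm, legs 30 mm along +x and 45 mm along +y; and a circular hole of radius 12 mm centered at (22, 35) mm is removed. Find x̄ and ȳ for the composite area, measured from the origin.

x̄ = 49.13 mm, ȳ = 61.36 mm

Part | A | x̄ᵢ | ȳᵢ | A·x̄ᵢ | A·ȳᵢ
rectangular body | 8100.00 | 45.00 | 45.00 | 364500.00 | 364500.00
semicircular top | 3180.86 | 45.00 | 109.10 | 143138.82 | 347027.63
triangular fin | 675.00 | 100.00 | 15.00 | 67500.00 | 10125.00
hole | -452.39 | 22.00 | 35.00 | -9952.57 | -15833.63
Σ | 11503.47 |  |  | 565186.25 | 705819.00
x̄ = 565186.25 / 11503.47 = 49.13 mm
ȳ = 705819.00 / 11503.47 = 61.36 mm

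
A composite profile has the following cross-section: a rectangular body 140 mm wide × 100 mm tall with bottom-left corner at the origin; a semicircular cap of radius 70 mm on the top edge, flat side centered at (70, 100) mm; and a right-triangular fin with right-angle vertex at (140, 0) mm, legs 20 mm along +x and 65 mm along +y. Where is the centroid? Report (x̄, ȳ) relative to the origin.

rectangular body: A = 140 × 100 = 14000.00, centroid at (70.00, 50.00).
semicircular top: A = ½π·70² = 7696.90, centroid at (70.00, 129.71).
triangular fin: A = ½·20·65 = 650.00, centroid at (146.67, 21.67).
ΣA = 22346.90 mm²
ΣAx̄ = (14000.00)(70.00) + (7696.90)(70.00) + (650.00)(146.67) = 1614116.47 mm³
ΣAȳ = (14000.00)(50.00) + (7696.90)(129.71) + (650.00)(21.67) = 1712440.20 mm³
x̄ = 1614116.47 / 22346.90 = 72.23 mm
ȳ = 1712440.20 / 22346.90 = 76.63 mm

x̄ = 72.23 mm, ȳ = 76.63 mm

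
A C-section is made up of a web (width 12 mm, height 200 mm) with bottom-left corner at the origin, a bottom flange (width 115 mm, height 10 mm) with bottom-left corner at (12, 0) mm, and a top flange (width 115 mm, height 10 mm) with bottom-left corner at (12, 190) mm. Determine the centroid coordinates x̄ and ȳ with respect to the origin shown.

x̄ = 37.07 mm, ȳ = 100.00 mm

web: A = 12 × 200 = 2400.00, centroid at (6.00, 100.00).
bottom flange: A = 115 × 10 = 1150.00, centroid at (69.50, 5.00).
top flange: A = 115 × 10 = 1150.00, centroid at (69.50, 195.00).
ΣA = 4700.00 mm²
ΣAx̄ = (2400.00)(6.00) + (1150.00)(69.50) + (1150.00)(69.50) = 174250.00 mm³
ΣAȳ = (2400.00)(100.00) + (1150.00)(5.00) + (1150.00)(195.00) = 470000.00 mm³
x̄ = 174250.00 / 4700.00 = 37.07 mm
ȳ = 470000.00 / 4700.00 = 100.00 mm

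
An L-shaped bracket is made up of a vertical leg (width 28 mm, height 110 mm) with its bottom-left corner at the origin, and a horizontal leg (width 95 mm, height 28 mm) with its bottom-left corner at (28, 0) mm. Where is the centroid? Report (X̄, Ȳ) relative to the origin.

X̄ = 42.50 mm, Ȳ = 36.00 mm

Part | A | x̄ᵢ | ȳᵢ | A·x̄ᵢ | A·ȳᵢ
vertical leg | 3080.00 | 14.00 | 55.00 | 43120.00 | 169400.00
horizontal leg | 2660.00 | 75.50 | 14.00 | 200830.00 | 37240.00
Σ | 5740.00 |  |  | 243950.00 | 206640.00
X̄ = 243950.00 / 5740.00 = 42.50 mm
Ȳ = 206640.00 / 5740.00 = 36.00 mm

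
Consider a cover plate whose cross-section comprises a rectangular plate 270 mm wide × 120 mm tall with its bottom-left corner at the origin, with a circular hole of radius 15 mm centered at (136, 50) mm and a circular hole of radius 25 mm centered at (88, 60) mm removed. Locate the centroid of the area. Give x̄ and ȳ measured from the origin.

Part | A | x̄ᵢ | ȳᵢ | A·x̄ᵢ | A·ȳᵢ
plate | 32400.00 | 135.00 | 60.00 | 4374000.00 | 1944000.00
hole 1 | -706.86 | 136.00 | 50.00 | -96132.74 | -35342.92
hole 2 | -1963.50 | 88.00 | 60.00 | -172787.60 | -117809.72
Σ | 29729.65 |  |  | 4105079.67 | 1790847.36
x̄ = 4105079.67 / 29729.65 = 138.08 mm
ȳ = 1790847.36 / 29729.65 = 60.24 mm

x̄ = 138.08 mm, ȳ = 60.24 mm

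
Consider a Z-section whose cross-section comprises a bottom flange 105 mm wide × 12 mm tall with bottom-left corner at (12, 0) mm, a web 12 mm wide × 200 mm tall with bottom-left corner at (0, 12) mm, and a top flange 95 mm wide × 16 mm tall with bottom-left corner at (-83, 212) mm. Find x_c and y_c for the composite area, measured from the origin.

Part | A | x̄ᵢ | ȳᵢ | A·x̄ᵢ | A·ȳᵢ
bottom flange | 1260.00 | 64.50 | 6.00 | 81270.00 | 7560.00
web | 2400.00 | 6.00 | 112.00 | 14400.00 | 268800.00
top flange | 1520.00 | -35.50 | 220.00 | -53960.00 | 334400.00
Σ | 5180.00 |  |  | 41710.00 | 610760.00
x_c = 41710.00 / 5180.00 = 8.05 mm
y_c = 610760.00 / 5180.00 = 117.91 mm

x_c = 8.05 mm, y_c = 117.91 mm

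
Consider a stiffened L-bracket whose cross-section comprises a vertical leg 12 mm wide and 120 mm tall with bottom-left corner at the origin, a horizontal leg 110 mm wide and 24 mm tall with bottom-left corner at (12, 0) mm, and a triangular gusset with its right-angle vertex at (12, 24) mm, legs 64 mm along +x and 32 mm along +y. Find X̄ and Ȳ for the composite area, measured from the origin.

Part | A | x̄ᵢ | ȳᵢ | A·x̄ᵢ | A·ȳᵢ
vertical leg | 1440.00 | 6.00 | 60.00 | 8640.00 | 86400.00
horizontal leg | 2640.00 | 67.00 | 12.00 | 176880.00 | 31680.00
gusset | 1024.00 | 33.33 | 34.67 | 34133.33 | 35498.67
Σ | 5104.00 |  |  | 219653.33 | 153578.67
X̄ = 219653.33 / 5104.00 = 43.04 mm
Ȳ = 153578.67 / 5104.00 = 30.09 mm

X̄ = 43.04 mm, Ȳ = 30.09 mm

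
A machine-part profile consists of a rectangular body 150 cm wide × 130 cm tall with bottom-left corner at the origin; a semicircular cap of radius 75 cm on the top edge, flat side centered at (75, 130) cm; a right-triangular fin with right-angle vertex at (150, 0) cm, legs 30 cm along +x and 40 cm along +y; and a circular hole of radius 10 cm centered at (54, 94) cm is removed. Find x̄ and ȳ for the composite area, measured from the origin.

rectangular body: A = 150 × 130 = 19500.00, centroid at (75.00, 65.00).
semicircular top: A = ½π·75² = 8835.73, centroid at (75.00, 161.83).
triangular fin: A = ½·30·40 = 600.00, centroid at (160.00, 13.33).
hole: A = −π·10² = -314.16, centroid at (54.00, 94.00).
ΣA = 28621.57 cm²
ΣAx̄ = (19500.00)(75.00) + (8835.73)(75.00) + (600.00)(160.00) + (-314.16)(54.00) = 2204215.10 cm³
ΣAȳ = (19500.00)(65.00) + (8835.73)(161.83) + (600.00)(13.33) + (-314.16)(94.00) = 2675863.84 cm³
x̄ = 2204215.10 / 28621.57 = 77.01 cm
ȳ = 2675863.84 / 28621.57 = 93.49 cm

x̄ = 77.01 cm, ȳ = 93.49 cm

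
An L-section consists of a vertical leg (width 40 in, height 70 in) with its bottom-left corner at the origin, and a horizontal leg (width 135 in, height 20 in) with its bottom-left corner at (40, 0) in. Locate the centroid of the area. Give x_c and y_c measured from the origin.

x_c = 62.95 in, y_c = 22.73 in

vertical leg: A = 40 × 70 = 2800.00, centroid at (20.00, 35.00).
horizontal leg: A = 135 × 20 = 2700.00, centroid at (107.50, 10.00).
ΣA = 5500.00 in²
ΣAx_c = (2800.00)(20.00) + (2700.00)(107.50) = 346250.00 in³
ΣAy_c = (2800.00)(35.00) + (2700.00)(10.00) = 125000.00 in³
x_c = 346250.00 / 5500.00 = 62.95 in
y_c = 125000.00 / 5500.00 = 22.73 in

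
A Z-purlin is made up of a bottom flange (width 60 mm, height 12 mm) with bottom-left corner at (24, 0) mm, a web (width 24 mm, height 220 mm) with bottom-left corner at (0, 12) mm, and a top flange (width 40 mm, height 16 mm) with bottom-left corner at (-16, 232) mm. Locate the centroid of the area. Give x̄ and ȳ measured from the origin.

x̄ = 15.78 mm, ȳ = 120.80 mm

bottom flange: A = 60 × 12 = 720.00, centroid at (54.00, 6.00).
web: A = 24 × 220 = 5280.00, centroid at (12.00, 122.00).
top flange: A = 40 × 16 = 640.00, centroid at (4.00, 240.00).
ΣA = 6640.00 mm², ΣAx̄ = 104800.00 mm³, ΣAȳ = 802080.00 mm³.
x̄ = 104800.00/6640.00 = 15.78 mm; ȳ = 802080.00/6640.00 = 120.80 mm.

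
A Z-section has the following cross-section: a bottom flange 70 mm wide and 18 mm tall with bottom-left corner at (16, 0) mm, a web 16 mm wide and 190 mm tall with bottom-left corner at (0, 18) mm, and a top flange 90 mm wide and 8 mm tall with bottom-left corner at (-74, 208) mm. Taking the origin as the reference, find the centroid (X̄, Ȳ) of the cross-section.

bottom flange: A = 70 × 18 = 1260.00, centroid at (51.00, 9.00).
web: A = 16 × 190 = 3040.00, centroid at (8.00, 113.00).
top flange: A = 90 × 8 = 720.00, centroid at (-29.00, 212.00).
ΣA = 5020.00 mm²
ΣAX̄ = (1260.00)(51.00) + (3040.00)(8.00) + (720.00)(-29.00) = 67700.00 mm³
ΣAȲ = (1260.00)(9.00) + (3040.00)(113.00) + (720.00)(212.00) = 507500.00 mm³
X̄ = 67700.00 / 5020.00 = 13.49 mm
Ȳ = 507500.00 / 5020.00 = 101.10 mm

X̄ = 13.49 mm, Ȳ = 101.10 mm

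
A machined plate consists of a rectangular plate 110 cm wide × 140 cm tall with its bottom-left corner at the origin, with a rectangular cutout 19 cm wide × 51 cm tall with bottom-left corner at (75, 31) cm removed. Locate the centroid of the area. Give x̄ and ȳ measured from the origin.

Part | A | x̄ᵢ | ȳᵢ | A·x̄ᵢ | A·ȳᵢ
plate | 15400.00 | 55.00 | 70.00 | 847000.00 | 1078000.00
hole | -969.00 | 84.50 | 56.50 | -81880.50 | -54748.50
Σ | 14431.00 |  |  | 765119.50 | 1023251.50
x̄ = 765119.50 / 14431.00 = 53.02 cm
ȳ = 1023251.50 / 14431.00 = 70.91 cm

x̄ = 53.02 cm, ȳ = 70.91 cm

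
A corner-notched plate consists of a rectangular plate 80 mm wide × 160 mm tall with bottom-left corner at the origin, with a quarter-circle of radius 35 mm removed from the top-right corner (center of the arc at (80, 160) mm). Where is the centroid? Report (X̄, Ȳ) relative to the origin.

X̄ = 37.96 mm, Ȳ = 74.71 mm

plate: A = 80 × 160 = 12800.00, centroid at (40.00, 80.00).
removed quarter-circle: A = −¼π·35² = -962.11, centroid at (65.15, 145.15).
ΣA = 11837.89 mm², ΣAX̄ = 449322.65 mm³, ΣAȲ = 884353.63 mm³.
X̄ = 449322.65/11837.89 = 37.96 mm; Ȳ = 884353.63/11837.89 = 74.71 mm.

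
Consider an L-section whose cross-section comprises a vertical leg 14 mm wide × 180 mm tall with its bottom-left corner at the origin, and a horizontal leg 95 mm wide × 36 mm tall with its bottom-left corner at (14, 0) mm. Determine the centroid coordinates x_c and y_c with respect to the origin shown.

vertical leg: A = 14 × 180 = 2520.00, centroid at (7.00, 90.00).
horizontal leg: A = 95 × 36 = 3420.00, centroid at (61.50, 18.00).
ΣA = 5940.00 mm², ΣAx_c = 227970.00 mm³, ΣAy_c = 288360.00 mm³.
x_c = 227970.00/5940.00 = 38.38 mm; y_c = 288360.00/5940.00 = 48.55 mm.

x_c = 38.38 mm, y_c = 48.55 mm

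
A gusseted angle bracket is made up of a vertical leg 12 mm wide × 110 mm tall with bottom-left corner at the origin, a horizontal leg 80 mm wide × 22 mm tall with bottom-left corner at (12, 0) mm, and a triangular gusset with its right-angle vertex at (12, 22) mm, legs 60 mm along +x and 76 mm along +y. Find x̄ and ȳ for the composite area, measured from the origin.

x̄ = 32.16 mm, ȳ = 37.29 mm

vertical leg: A = 12 × 110 = 1320.00, centroid at (6.00, 55.00).
horizontal leg: A = 80 × 22 = 1760.00, centroid at (52.00, 11.00).
gusset: A = ½·60·76 = 2280.00, centroid at (32.00, 47.33).
ΣA = 5360.00 mm²
ΣAx̄ = (1320.00)(6.00) + (1760.00)(52.00) + (2280.00)(32.00) = 172400.00 mm³
ΣAȳ = (1320.00)(55.00) + (1760.00)(11.00) + (2280.00)(47.33) = 199880.00 mm³
x̄ = 172400.00 / 5360.00 = 32.16 mm
ȳ = 199880.00 / 5360.00 = 37.29 mm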